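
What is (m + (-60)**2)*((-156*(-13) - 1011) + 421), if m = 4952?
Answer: 12297776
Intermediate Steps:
(m + (-60)**2)*((-156*(-13) - 1011) + 421) = (4952 + (-60)**2)*((-156*(-13) - 1011) + 421) = (4952 + 3600)*((2028 - 1011) + 421) = 8552*(1017 + 421) = 8552*1438 = 12297776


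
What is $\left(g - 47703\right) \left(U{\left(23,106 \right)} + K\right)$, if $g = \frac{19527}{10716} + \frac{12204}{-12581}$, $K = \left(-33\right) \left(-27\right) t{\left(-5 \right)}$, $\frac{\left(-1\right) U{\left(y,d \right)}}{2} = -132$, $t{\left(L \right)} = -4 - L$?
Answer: $- \frac{2475976569245025}{44939332} \approx -5.5096 \cdot 10^{7}$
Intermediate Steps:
$U{\left(y,d \right)} = 264$ ($U{\left(y,d \right)} = \left(-2\right) \left(-132\right) = 264$)
$K = 891$ ($K = \left(-33\right) \left(-27\right) \left(-4 - -5\right) = 891 \left(-4 + 5\right) = 891 \cdot 1 = 891$)
$g = \frac{38297041}{44939332}$ ($g = 19527 \cdot \frac{1}{10716} + 12204 \left(- \frac{1}{12581}\right) = \frac{6509}{3572} - \frac{12204}{12581} = \frac{38297041}{44939332} \approx 0.85219$)
$\left(g - 47703\right) \left(U{\left(23,106 \right)} + K\right) = \left(\frac{38297041}{44939332} - 47703\right) \left(264 + 891\right) = \left(- \frac{2143702657355}{44939332}\right) 1155 = - \frac{2475976569245025}{44939332}$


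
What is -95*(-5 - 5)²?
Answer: -9500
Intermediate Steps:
-95*(-5 - 5)² = -95*(-10)² = -95*100 = -9500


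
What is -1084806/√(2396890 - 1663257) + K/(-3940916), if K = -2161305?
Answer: 2161305/3940916 - 1084806*√733633/733633 ≈ -1266.0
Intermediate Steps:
-1084806/√(2396890 - 1663257) + K/(-3940916) = -1084806/√(2396890 - 1663257) - 2161305/(-3940916) = -1084806*√733633/733633 - 2161305*(-1/3940916) = -1084806*√733633/733633 + 2161305/3940916 = 2161305/3940916 - 1084806*√733633/733633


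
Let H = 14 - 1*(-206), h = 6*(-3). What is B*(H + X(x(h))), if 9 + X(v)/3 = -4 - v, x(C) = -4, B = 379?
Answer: 73147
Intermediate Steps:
h = -18
H = 220 (H = 14 + 206 = 220)
X(v) = -39 - 3*v (X(v) = -27 + 3*(-4 - v) = -27 + (-12 - 3*v) = -39 - 3*v)
B*(H + X(x(h))) = 379*(220 + (-39 - 3*(-4))) = 379*(220 + (-39 + 12)) = 379*(220 - 27) = 379*193 = 73147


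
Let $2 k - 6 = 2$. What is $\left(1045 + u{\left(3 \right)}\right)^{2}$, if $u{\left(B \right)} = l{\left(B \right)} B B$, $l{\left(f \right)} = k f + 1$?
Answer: $1350244$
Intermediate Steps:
$k = 4$ ($k = 3 + \frac{1}{2} \cdot 2 = 3 + 1 = 4$)
$l{\left(f \right)} = 1 + 4 f$ ($l{\left(f \right)} = 4 f + 1 = 1 + 4 f$)
$u{\left(B \right)} = B^{2} \left(1 + 4 B\right)$ ($u{\left(B \right)} = \left(1 + 4 B\right) B B = B \left(1 + 4 B\right) B = B^{2} \left(1 + 4 B\right)$)
$\left(1045 + u{\left(3 \right)}\right)^{2} = \left(1045 + 3^{2} \left(1 + 4 \cdot 3\right)\right)^{2} = \left(1045 + 9 \left(1 + 12\right)\right)^{2} = \left(1045 + 9 \cdot 13\right)^{2} = \left(1045 + 117\right)^{2} = 1162^{2} = 1350244$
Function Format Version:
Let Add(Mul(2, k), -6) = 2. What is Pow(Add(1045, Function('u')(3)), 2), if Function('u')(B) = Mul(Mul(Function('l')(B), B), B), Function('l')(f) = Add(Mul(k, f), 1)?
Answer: 1350244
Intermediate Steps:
k = 4 (k = Add(3, Mul(Rational(1, 2), 2)) = Add(3, 1) = 4)
Function('l')(f) = Add(1, Mul(4, f)) (Function('l')(f) = Add(Mul(4, f), 1) = Add(1, Mul(4, f)))
Function('u')(B) = Mul(Pow(B, 2), Add(1, Mul(4, B))) (Function('u')(B) = Mul(Mul(Add(1, Mul(4, B)), B), B) = Mul(Mul(B, Add(1, Mul(4, B))), B) = Mul(Pow(B, 2), Add(1, Mul(4, B))))
Pow(Add(1045, Function('u')(3)), 2) = Pow(Add(1045, Mul(Pow(3, 2), Add(1, Mul(4, 3)))), 2) = Pow(Add(1045, Mul(9, Add(1, 12))), 2) = Pow(Add(1045, Mul(9, 13)), 2) = Pow(Add(1045, 117), 2) = Pow(1162, 2) = 1350244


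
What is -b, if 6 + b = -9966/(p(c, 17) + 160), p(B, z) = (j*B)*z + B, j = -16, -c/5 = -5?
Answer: 9908/2205 ≈ 4.4934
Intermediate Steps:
c = 25 (c = -5*(-5) = 25)
p(B, z) = B - 16*B*z (p(B, z) = (-16*B)*z + B = -16*B*z + B = B - 16*B*z)
b = -9908/2205 (b = -6 - 9966/(25*(1 - 16*17) + 160) = -6 - 9966/(25*(1 - 272) + 160) = -6 - 9966/(25*(-271) + 160) = -6 - 9966/(-6775 + 160) = -6 - 9966/(-6615) = -6 - 9966*(-1/6615) = -6 + 3322/2205 = -9908/2205 ≈ -4.4934)
-b = -1*(-9908/2205) = 9908/2205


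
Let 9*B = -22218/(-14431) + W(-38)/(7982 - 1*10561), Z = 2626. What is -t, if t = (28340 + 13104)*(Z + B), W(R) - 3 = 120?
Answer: -12152141688009700/111652647 ≈ -1.0884e+8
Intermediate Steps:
W(R) = 123 (W(R) = 3 + 120 = 123)
B = 18508403/111652647 (B = (-22218/(-14431) + 123/(7982 - 1*10561))/9 = (-22218*(-1/14431) + 123/(7982 - 10561))/9 = (22218/14431 + 123/(-2579))/9 = (22218/14431 + 123*(-1/2579))/9 = (22218/14431 - 123/2579)/9 = (⅑)*(55525209/37217549) = 18508403/111652647 ≈ 0.16577)
t = 12152141688009700/111652647 (t = (28340 + 13104)*(2626 + 18508403/111652647) = 41444*(293218359425/111652647) = 12152141688009700/111652647 ≈ 1.0884e+8)
-t = -1*12152141688009700/111652647 = -12152141688009700/111652647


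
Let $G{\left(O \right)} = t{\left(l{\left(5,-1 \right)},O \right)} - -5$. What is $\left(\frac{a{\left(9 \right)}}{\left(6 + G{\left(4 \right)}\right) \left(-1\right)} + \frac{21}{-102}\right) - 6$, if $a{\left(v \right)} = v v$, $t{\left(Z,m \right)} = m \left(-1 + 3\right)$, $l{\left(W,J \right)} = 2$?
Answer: $- \frac{6763}{646} \approx -10.469$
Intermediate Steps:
$t{\left(Z,m \right)} = 2 m$ ($t{\left(Z,m \right)} = m 2 = 2 m$)
$a{\left(v \right)} = v^{2}$
$G{\left(O \right)} = 5 + 2 O$ ($G{\left(O \right)} = 2 O - -5 = 2 O + 5 = 5 + 2 O$)
$\left(\frac{a{\left(9 \right)}}{\left(6 + G{\left(4 \right)}\right) \left(-1\right)} + \frac{21}{-102}\right) - 6 = \left(\frac{9^{2}}{\left(6 + \left(5 + 2 \cdot 4\right)\right) \left(-1\right)} + \frac{21}{-102}\right) - 6 = \left(\frac{81}{\left(6 + \left(5 + 8\right)\right) \left(-1\right)} + 21 \left(- \frac{1}{102}\right)\right) - 6 = \left(\frac{81}{\left(6 + 13\right) \left(-1\right)} - \frac{7}{34}\right) - 6 = \left(\frac{81}{19 \left(-1\right)} - \frac{7}{34}\right) - 6 = \left(\frac{81}{-19} - \frac{7}{34}\right) - 6 = \left(81 \left(- \frac{1}{19}\right) - \frac{7}{34}\right) - 6 = \left(- \frac{81}{19} - \frac{7}{34}\right) - 6 = - \frac{2887}{646} - 6 = - \frac{6763}{646}$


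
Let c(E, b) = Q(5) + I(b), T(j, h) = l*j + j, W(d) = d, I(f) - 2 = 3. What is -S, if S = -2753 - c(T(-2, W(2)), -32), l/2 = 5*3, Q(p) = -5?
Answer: 2753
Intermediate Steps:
I(f) = 5 (I(f) = 2 + 3 = 5)
l = 30 (l = 2*(5*3) = 2*15 = 30)
T(j, h) = 31*j (T(j, h) = 30*j + j = 31*j)
c(E, b) = 0 (c(E, b) = -5 + 5 = 0)
S = -2753 (S = -2753 - 1*0 = -2753 + 0 = -2753)
-S = -1*(-2753) = 2753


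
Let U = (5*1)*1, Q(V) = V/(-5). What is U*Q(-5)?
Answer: 5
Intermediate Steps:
Q(V) = -V/5 (Q(V) = V*(-1/5) = -V/5)
U = 5 (U = 5*1 = 5)
U*Q(-5) = 5*(-1/5*(-5)) = 5*1 = 5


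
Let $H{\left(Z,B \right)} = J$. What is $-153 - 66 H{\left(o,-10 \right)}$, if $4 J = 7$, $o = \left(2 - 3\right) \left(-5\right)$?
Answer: $- \frac{537}{2} \approx -268.5$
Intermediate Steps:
$o = 5$ ($o = \left(-1\right) \left(-5\right) = 5$)
$J = \frac{7}{4}$ ($J = \frac{1}{4} \cdot 7 = \frac{7}{4} \approx 1.75$)
$H{\left(Z,B \right)} = \frac{7}{4}$
$-153 - 66 H{\left(o,-10 \right)} = -153 - \frac{231}{2} = - \frac{537}{2}$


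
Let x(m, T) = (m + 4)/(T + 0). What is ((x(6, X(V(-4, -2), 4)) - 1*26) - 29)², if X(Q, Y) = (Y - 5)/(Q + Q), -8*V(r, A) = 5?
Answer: 7225/4 ≈ 1806.3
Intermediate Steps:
V(r, A) = -5/8 (V(r, A) = -⅛*5 = -5/8)
X(Q, Y) = (-5 + Y)/(2*Q) (X(Q, Y) = (-5 + Y)/((2*Q)) = (-5 + Y)*(1/(2*Q)) = (-5 + Y)/(2*Q))
x(m, T) = (4 + m)/T
((x(6, X(V(-4, -2), 4)) - 1*26) - 29)² = (((4 + 6)/(((-5 + 4)/(2*(-5/8)))) - 1*26) - 29)² = ((10/((½)*(-8/5)*(-1)) - 26) - 29)² = ((10/(⅘) - 26) - 29)² = (((5/4)*10 - 26) - 29)² = ((25/2 - 26) - 29)² = (-27/2 - 29)² = (-85/2)² = 7225/4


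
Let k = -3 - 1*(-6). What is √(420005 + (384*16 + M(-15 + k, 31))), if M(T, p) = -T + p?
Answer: 4*√26637 ≈ 652.83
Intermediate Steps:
k = 3 (k = -3 + 6 = 3)
M(T, p) = p - T
√(420005 + (384*16 + M(-15 + k, 31))) = √(420005 + (384*16 + (31 - (-15 + 3)))) = √(420005 + (6144 + (31 - 1*(-12)))) = √(420005 + (6144 + (31 + 12))) = √(420005 + (6144 + 43)) = √(420005 + 6187) = √426192 = 4*√26637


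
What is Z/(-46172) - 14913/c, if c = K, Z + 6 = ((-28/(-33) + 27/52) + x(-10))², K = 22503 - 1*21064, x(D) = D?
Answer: -2027871603706103/195647385181248 ≈ -10.365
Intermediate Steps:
K = 1439 (K = 22503 - 21064 = 1439)
Z = 201757033/2944656 (Z = -6 + ((-28/(-33) + 27/52) - 10)² = -6 + ((-28*(-1/33) + 27*(1/52)) - 10)² = -6 + ((28/33 + 27/52) - 10)² = -6 + (2347/1716 - 10)² = -6 + (-14813/1716)² = -6 + 219424969/2944656 = 201757033/2944656 ≈ 68.516)
c = 1439
Z/(-46172) - 14913/c = (201757033/2944656)/(-46172) - 14913/1439 = (201757033/2944656)*(-1/46172) - 14913*1/1439 = -201757033/135960656832 - 14913/1439 = -2027871603706103/195647385181248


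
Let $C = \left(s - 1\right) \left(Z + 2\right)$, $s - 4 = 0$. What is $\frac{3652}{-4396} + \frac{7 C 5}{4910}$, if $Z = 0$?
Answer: $- \frac{425204}{539609} \approx -0.78798$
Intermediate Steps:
$s = 4$ ($s = 4 + 0 = 4$)
$C = 6$ ($C = \left(4 - 1\right) \left(0 + 2\right) = 3 \cdot 2 = 6$)
$\frac{3652}{-4396} + \frac{7 C 5}{4910} = \frac{3652}{-4396} + \frac{7 \cdot 6 \cdot 5}{4910} = 3652 \left(- \frac{1}{4396}\right) + 42 \cdot 5 \cdot \frac{1}{4910} = - \frac{913}{1099} + 210 \cdot \frac{1}{4910} = - \frac{913}{1099} + \frac{21}{491} = - \frac{425204}{539609}$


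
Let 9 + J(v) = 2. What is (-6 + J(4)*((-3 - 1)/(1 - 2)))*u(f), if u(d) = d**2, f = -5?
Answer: -850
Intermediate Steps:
J(v) = -7 (J(v) = -9 + 2 = -7)
(-6 + J(4)*((-3 - 1)/(1 - 2)))*u(f) = (-6 - 7*(-3 - 1)/(1 - 2))*(-5)**2 = (-6 - (-28)/(-1))*25 = (-6 - (-28)*(-1))*25 = (-6 - 7*4)*25 = (-6 - 28)*25 = -34*25 = -850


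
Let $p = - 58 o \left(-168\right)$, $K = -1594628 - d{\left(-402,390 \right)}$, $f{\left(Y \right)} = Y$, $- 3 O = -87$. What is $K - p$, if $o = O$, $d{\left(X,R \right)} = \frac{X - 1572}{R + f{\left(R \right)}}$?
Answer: $- \frac{244036191}{130} \approx -1.8772 \cdot 10^{6}$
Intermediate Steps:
$O = 29$ ($O = \left(- \frac{1}{3}\right) \left(-87\right) = 29$)
$d{\left(X,R \right)} = \frac{-1572 + X}{2 R}$ ($d{\left(X,R \right)} = \frac{X - 1572}{R + R} = \frac{-1572 + X}{2 R}$)
$o = 29$
$K = - \frac{207301311}{130}$ ($K = -1594628 - \frac{-1572 - 402}{2 \cdot 390} = -1594628 - \frac{1}{2} \cdot \frac{1}{390} \left(-1974\right) = -1594628 - - \frac{329}{130} = -1594628 + \frac{329}{130} = - \frac{207301311}{130} \approx -1.5946 \cdot 10^{6}$)
$p = 282576$ ($p = \left(-58\right) 29 \left(-168\right) = \left(-1682\right) \left(-168\right) = 282576$)
$K - p = - \frac{207301311}{130} - 282576 = - \frac{244036191}{130}$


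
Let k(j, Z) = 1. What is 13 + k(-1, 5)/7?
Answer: 92/7 ≈ 13.143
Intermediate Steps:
13 + k(-1, 5)/7 = 13 + 1/7 = 92/7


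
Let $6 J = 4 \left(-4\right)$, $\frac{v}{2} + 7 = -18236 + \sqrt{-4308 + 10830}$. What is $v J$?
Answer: $97296 - \frac{16 \sqrt{6522}}{3} \approx 96865.0$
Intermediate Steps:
$v = -36486 + 2 \sqrt{6522}$ ($v = -14 + 2 \left(-18236 + \sqrt{-4308 + 10830}\right) = -14 + 2 \left(-18236 + \sqrt{6522}\right) = -14 - \left(36472 - 2 \sqrt{6522}\right) = -36486 + 2 \sqrt{6522} \approx -36325.0$)
$J = - \frac{8}{3}$ ($J = \frac{4 \left(-4\right)}{6} = \frac{1}{6} \left(-16\right) = - \frac{8}{3} \approx -2.6667$)
$v J = \left(-36486 + 2 \sqrt{6522}\right) \left(- \frac{8}{3}\right) = 97296 - \frac{16 \sqrt{6522}}{3}$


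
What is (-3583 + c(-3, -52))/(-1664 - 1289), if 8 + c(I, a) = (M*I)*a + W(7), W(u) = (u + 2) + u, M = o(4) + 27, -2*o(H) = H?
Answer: -325/2953 ≈ -0.11006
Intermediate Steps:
o(H) = -H/2
M = 25 (M = -½*4 + 27 = -2 + 27 = 25)
W(u) = 2 + 2*u (W(u) = (2 + u) + u = 2 + 2*u)
c(I, a) = 8 + 25*I*a (c(I, a) = -8 + ((25*I)*a + (2 + 2*7)) = -8 + (25*I*a + (2 + 14)) = -8 + (25*I*a + 16) = -8 + (16 + 25*I*a) = 8 + 25*I*a)
(-3583 + c(-3, -52))/(-1664 - 1289) = (-3583 + (8 + 25*(-3)*(-52)))/(-1664 - 1289) = (-3583 + (8 + 3900))/(-2953) = (-3583 + 3908)*(-1/2953) = 325*(-1/2953) = -325/2953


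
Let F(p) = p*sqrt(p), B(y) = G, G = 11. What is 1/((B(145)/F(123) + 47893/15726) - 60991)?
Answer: -3118555197957027474/190194302624435289590783 - 37178497092*sqrt(123)/190194302624435289590783 ≈ -1.6397e-5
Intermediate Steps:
B(y) = 11
F(p) = p**(3/2)
1/((B(145)/F(123) + 47893/15726) - 60991) = 1/((11/(123**(3/2)) + 47893/15726) - 60991) = 1/((11/((123*sqrt(123))) + 47893*(1/15726)) - 60991) = 1/((11*(sqrt(123)/15129) + 47893/15726) - 60991) = 1/((11*sqrt(123)/15129 + 47893/15726) - 60991) = 1/((47893/15726 + 11*sqrt(123)/15129) - 60991) = 1/(-959096573/15726 + 11*sqrt(123)/15129)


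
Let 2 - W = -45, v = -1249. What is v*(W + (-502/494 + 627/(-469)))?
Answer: -6459869217/115843 ≈ -55764.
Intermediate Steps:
W = 47 (W = 2 - 1*(-45) = 2 + 45 = 47)
v*(W + (-502/494 + 627/(-469))) = -1249*(47 + (-502/494 + 627/(-469))) = -1249*(47 + (-502*1/494 + 627*(-1/469))) = -1249*(47 + (-251/247 - 627/469)) = -1249*(47 - 272588/115843) = -1249*5172033/115843 = -6459869217/115843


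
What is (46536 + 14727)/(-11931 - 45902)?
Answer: -61263/57833 ≈ -1.0593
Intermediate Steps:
(46536 + 14727)/(-11931 - 45902) = 61263/(-57833) = 61263*(-1/57833) = -61263/57833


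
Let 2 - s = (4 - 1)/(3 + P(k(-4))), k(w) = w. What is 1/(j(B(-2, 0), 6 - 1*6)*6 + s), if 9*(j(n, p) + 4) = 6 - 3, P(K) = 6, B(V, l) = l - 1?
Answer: -3/61 ≈ -0.049180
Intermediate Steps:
B(V, l) = -1 + l
s = 5/3 (s = 2 - (4 - 1)/(3 + 6) = 2 - 3/9 = 2 - 1*1/3 = 2 - 1/3 = 5/3 ≈ 1.6667)
j(n, p) = -11/3 (j(n, p) = -4 + (6 - 3)/9 = -4 + (1/9)*3 = -4 + 1/3 = -11/3)
1/(j(B(-2, 0), 6 - 1*6)*6 + s) = 1/(-11/3*6 + 5/3) = 1/(-22 + 5/3) = 1/(-61/3) = -3/61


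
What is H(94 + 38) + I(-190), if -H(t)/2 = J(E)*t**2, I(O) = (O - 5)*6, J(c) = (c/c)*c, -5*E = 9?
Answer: 307782/5 ≈ 61556.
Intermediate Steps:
E = -9/5 (E = -1/5*9 = -9/5 ≈ -1.8000)
J(c) = c (J(c) = 1*c = c)
I(O) = -30 + 6*O (I(O) = (-5 + O)*6 = -30 + 6*O)
H(t) = 18*t**2/5 (H(t) = -(-18)*t**2/5 = 18*t**2/5)
H(94 + 38) + I(-190) = 18*(94 + 38)**2/5 + (-30 + 6*(-190)) = (18/5)*132**2 + (-30 - 1140) = (18/5)*17424 - 1170 = 313632/5 - 1170 = 307782/5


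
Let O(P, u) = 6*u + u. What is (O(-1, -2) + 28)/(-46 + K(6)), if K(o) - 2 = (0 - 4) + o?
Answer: -⅓ ≈ -0.33333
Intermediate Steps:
K(o) = -2 + o (K(o) = 2 + ((0 - 4) + o) = 2 + (-4 + o) = -2 + o)
O(P, u) = 7*u
(O(-1, -2) + 28)/(-46 + K(6)) = (7*(-2) + 28)/(-46 + (-2 + 6)) = (-14 + 28)/(-46 + 4) = 14/(-42) = -1/42*14 = -⅓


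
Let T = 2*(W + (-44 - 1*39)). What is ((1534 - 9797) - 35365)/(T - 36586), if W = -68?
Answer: 10907/9222 ≈ 1.1827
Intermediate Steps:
T = -302 (T = 2*(-68 + (-44 - 1*39)) = 2*(-68 + (-44 - 39)) = 2*(-68 - 83) = 2*(-151) = -302)
((1534 - 9797) - 35365)/(T - 36586) = ((1534 - 9797) - 35365)/(-302 - 36586) = (-8263 - 35365)/(-36888) = -43628*(-1/36888) = 10907/9222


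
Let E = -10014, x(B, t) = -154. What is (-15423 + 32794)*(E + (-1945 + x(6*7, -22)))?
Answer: -210414923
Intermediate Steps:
(-15423 + 32794)*(E + (-1945 + x(6*7, -22))) = (-15423 + 32794)*(-10014 + (-1945 - 154)) = 17371*(-10014 - 2099) = 17371*(-12113) = -210414923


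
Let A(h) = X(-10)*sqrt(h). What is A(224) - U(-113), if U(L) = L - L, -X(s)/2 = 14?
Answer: -112*sqrt(14) ≈ -419.07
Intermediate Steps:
X(s) = -28 (X(s) = -2*14 = -28)
U(L) = 0
A(h) = -28*sqrt(h)
A(224) - U(-113) = -112*sqrt(14) - 1*0 = -112*sqrt(14) + 0 = -112*sqrt(14)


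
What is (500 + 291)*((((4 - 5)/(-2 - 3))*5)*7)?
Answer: 5537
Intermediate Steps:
(500 + 291)*((((4 - 5)/(-2 - 3))*5)*7) = 791*((-1/(-5)*5)*7) = 791*((-1*(-⅕)*5)*7) = 791*(((⅕)*5)*7) = 791*(1*7) = 791*7 = 5537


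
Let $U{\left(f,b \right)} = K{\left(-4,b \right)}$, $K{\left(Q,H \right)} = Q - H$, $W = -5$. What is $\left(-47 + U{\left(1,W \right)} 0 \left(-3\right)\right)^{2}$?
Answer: $2209$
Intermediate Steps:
$U{\left(f,b \right)} = -4 - b$
$\left(-47 + U{\left(1,W \right)} 0 \left(-3\right)\right)^{2} = \left(-47 + \left(-4 - -5\right) 0 \left(-3\right)\right)^{2} = \left(-47 + \left(-4 + 5\right) 0 \left(-3\right)\right)^{2} = \left(-47 + 1 \cdot 0 \left(-3\right)\right)^{2} = \left(-47 + 0 \left(-3\right)\right)^{2} = \left(-47 + 0\right)^{2} = \left(-47\right)^{2} = 2209$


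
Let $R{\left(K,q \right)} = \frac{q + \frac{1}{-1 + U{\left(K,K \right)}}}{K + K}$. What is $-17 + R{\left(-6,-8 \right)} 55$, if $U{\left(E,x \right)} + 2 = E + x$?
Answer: $\frac{719}{36} \approx 19.972$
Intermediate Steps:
$U{\left(E,x \right)} = -2 + E + x$ ($U{\left(E,x \right)} = -2 + \left(E + x\right) = -2 + E + x$)
$R{\left(K,q \right)} = \frac{q + \frac{1}{-3 + 2 K}}{2 K}$ ($R{\left(K,q \right)} = \frac{q + \frac{1}{-1 + \left(-2 + K + K\right)}}{K + K} = \frac{q + \frac{1}{-1 + \left(-2 + 2 K\right)}}{2 K} = \left(q + \frac{1}{-3 + 2 K}\right) \frac{1}{2 K} = \frac{q + \frac{1}{-3 + 2 K}}{2 K}$)
$-17 + R{\left(-6,-8 \right)} 55 = -17 + \frac{1 - -8 + 2 \left(-8\right) \left(-1 - 6\right)}{2 \left(-6\right) \left(-3 + 2 \left(-6\right)\right)} 55 = -17 + \frac{1}{2} \left(- \frac{1}{6}\right) \frac{1}{-3 - 12} \left(1 + 8 + 2 \left(-8\right) \left(-7\right)\right) 55 = -17 + \frac{1}{2} \left(- \frac{1}{6}\right) \frac{1}{-15} \left(1 + 8 + 112\right) 55 = -17 + \frac{1}{2} \left(- \frac{1}{6}\right) \left(- \frac{1}{15}\right) 121 \cdot 55 = -17 + \frac{121}{180} \cdot 55 = -17 + \frac{1331}{36} = \frac{719}{36}$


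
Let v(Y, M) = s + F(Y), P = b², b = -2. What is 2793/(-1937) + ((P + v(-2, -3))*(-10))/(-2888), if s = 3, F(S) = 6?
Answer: -3907187/2797028 ≈ -1.3969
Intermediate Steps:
P = 4 (P = (-2)² = 4)
v(Y, M) = 9 (v(Y, M) = 3 + 6 = 9)
2793/(-1937) + ((P + v(-2, -3))*(-10))/(-2888) = 2793/(-1937) + ((4 + 9)*(-10))/(-2888) = 2793*(-1/1937) + (13*(-10))*(-1/2888) = -2793/1937 - 130*(-1/2888) = -2793/1937 + 65/1444 = -3907187/2797028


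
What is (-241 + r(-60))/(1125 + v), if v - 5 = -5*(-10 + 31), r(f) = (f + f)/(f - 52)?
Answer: -3359/14350 ≈ -0.23408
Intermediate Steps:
r(f) = 2*f/(-52 + f) (r(f) = (2*f)/(-52 + f) = 2*f/(-52 + f))
v = -100 (v = 5 - 5*(-10 + 31) = 5 - 5*21 = 5 - 105 = -100)
(-241 + r(-60))/(1125 + v) = (-241 + 2*(-60)/(-52 - 60))/(1125 - 100) = (-241 + 2*(-60)/(-112))/1025 = (-241 + 2*(-60)*(-1/112))*(1/1025) = (-241 + 15/14)*(1/1025) = -3359/14*1/1025 = -3359/14350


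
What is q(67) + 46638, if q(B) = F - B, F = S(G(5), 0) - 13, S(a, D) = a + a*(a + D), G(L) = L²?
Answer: 47208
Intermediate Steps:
S(a, D) = a + a*(D + a)
F = 637 (F = 5²*(1 + 0 + 5²) - 13 = 25*(1 + 0 + 25) - 13 = 25*26 - 13 = 650 - 13 = 637)
q(B) = 637 - B
q(67) + 46638 = (637 - 1*67) + 46638 = (637 - 67) + 46638 = 570 + 46638 = 47208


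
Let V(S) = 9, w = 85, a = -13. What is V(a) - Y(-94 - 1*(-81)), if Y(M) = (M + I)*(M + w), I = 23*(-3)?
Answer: 5913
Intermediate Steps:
I = -69
Y(M) = (-69 + M)*(85 + M) (Y(M) = (M - 69)*(M + 85) = (-69 + M)*(85 + M))
V(a) - Y(-94 - 1*(-81)) = 9 - (-5865 + (-94 - 1*(-81))² + 16*(-94 - 1*(-81))) = 9 - (-5865 + (-94 + 81)² + 16*(-94 + 81)) = 9 - (-5865 + (-13)² + 16*(-13)) = 9 - (-5865 + 169 - 208) = 9 - 1*(-5904) = 9 + 5904 = 5913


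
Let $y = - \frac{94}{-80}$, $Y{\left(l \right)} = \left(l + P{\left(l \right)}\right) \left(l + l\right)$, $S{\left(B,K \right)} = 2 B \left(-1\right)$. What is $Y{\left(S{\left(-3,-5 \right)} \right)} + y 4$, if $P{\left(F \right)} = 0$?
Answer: $\frac{767}{10} \approx 76.7$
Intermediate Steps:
$S{\left(B,K \right)} = - 2 B$
$Y{\left(l \right)} = 2 l^{2}$ ($Y{\left(l \right)} = \left(l + 0\right) \left(l + l\right) = l 2 l = 2 l^{2}$)
$y = \frac{47}{40}$ ($y = \left(-94\right) \left(- \frac{1}{80}\right) = \frac{47}{40} \approx 1.175$)
$Y{\left(S{\left(-3,-5 \right)} \right)} + y 4 = 2 \left(\left(-2\right) \left(-3\right)\right)^{2} + \frac{47}{40} \cdot 4 = 2 \cdot 6^{2} + \frac{47}{10} = 2 \cdot 36 + \frac{47}{10} = 72 + \frac{47}{10} = \frac{767}{10}$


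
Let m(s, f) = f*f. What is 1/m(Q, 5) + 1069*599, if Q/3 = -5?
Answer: 16008276/25 ≈ 6.4033e+5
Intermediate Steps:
Q = -15 (Q = 3*(-5) = -15)
m(s, f) = f²
1/m(Q, 5) + 1069*599 = 1/(5²) + 1069*599 = 1/25 + 640331 = 16008276/25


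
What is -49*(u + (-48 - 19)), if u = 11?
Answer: 2744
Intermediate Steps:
-49*(u + (-48 - 19)) = -49*(11 + (-48 - 19)) = -49*(11 - 67) = -49*(-56) = 2744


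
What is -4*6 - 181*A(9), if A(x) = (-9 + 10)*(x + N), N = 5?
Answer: -2558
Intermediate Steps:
A(x) = 5 + x (A(x) = (-9 + 10)*(x + 5) = 1*(5 + x) = 5 + x)
-4*6 - 181*A(9) = -4*6 - 181*(5 + 9) = -24 - 181*14 = -24 - 2534 = -2558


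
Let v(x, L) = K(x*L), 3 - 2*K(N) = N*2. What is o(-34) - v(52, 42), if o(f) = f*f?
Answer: 6677/2 ≈ 3338.5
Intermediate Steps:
K(N) = 3/2 - N (K(N) = 3/2 - N*2/2 = 3/2 - N)
o(f) = f²
v(x, L) = 3/2 - L*x (v(x, L) = 3/2 - x*L = 3/2 - L*x)
o(-34) - v(52, 42) = (-34)² - (3/2 - 1*42*52) = 1156 - (3/2 - 2184) = 1156 - 1*(-4365/2) = 1156 + 4365/2 = 6677/2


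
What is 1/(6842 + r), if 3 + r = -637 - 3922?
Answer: 1/2280 ≈ 0.00043860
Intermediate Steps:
r = -4562 (r = -3 + (-637 - 3922) = -3 - 4559 = -4562)
1/(6842 + r) = 1/(6842 - 4562) = 1/2280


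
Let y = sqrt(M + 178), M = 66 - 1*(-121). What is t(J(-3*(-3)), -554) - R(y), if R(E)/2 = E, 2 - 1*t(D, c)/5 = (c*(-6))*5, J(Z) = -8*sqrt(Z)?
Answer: -83090 - 2*sqrt(365) ≈ -83128.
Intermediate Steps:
M = 187 (M = 66 + 121 = 187)
t(D, c) = 10 + 150*c (t(D, c) = 10 - 5*c*(-6)*5 = 10 - 5*(-6*c)*5 = 10 - (-150)*c = 10 + 150*c)
y = sqrt(365) (y = sqrt(187 + 178) = sqrt(365) ≈ 19.105)
R(E) = 2*E
t(J(-3*(-3)), -554) - R(y) = (10 + 150*(-554)) - 2*sqrt(365) = (10 - 83100) - 2*sqrt(365) = -83090 - 2*sqrt(365)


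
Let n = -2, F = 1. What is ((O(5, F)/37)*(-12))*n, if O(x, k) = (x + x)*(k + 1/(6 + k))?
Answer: 1920/259 ≈ 7.4131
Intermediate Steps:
O(x, k) = 2*x*(k + 1/(6 + k)) (O(x, k) = (2*x)*(k + 1/(6 + k)) = 2*x*(k + 1/(6 + k)))
((O(5, F)/37)*(-12))*n = (((2*5*(1 + 1² + 6*1)/(6 + 1))/37)*(-12))*(-2) = (((2*5*(1 + 1 + 6)/7)*(1/37))*(-12))*(-2) = (((2*5*(⅐)*8)*(1/37))*(-12))*(-2) = (((80/7)*(1/37))*(-12))*(-2) = ((80/259)*(-12))*(-2) = -960/259*(-2) = 1920/259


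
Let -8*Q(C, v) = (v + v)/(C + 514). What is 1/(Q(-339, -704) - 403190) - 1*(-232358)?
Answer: 16394732958317/70558074 ≈ 2.3236e+5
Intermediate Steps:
Q(C, v) = -v/(4*(514 + C)) (Q(C, v) = -(v + v)/(8*(C + 514)) = -2*v/(8*(514 + C)) = -v/(4*(514 + C)))
1/(Q(-339, -704) - 403190) - 1*(-232358) = 1/(-1*(-704)/(2056 + 4*(-339)) - 403190) - 1*(-232358) = 1/(-1*(-704)/(2056 - 1356) - 403190) + 232358 = 1/(-1*(-704)/700 - 403190) + 232358 = 1/(-1*(-704)*1/700 - 403190) + 232358 = 1/(176/175 - 403190) + 232358 = 1/(-70558074/175) + 232358 = -175/70558074 + 232358 = 16394732958317/70558074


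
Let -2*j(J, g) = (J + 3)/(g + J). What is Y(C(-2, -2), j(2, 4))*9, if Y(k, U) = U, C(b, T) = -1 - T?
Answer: -15/4 ≈ -3.7500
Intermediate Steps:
j(J, g) = -(3 + J)/(2*(J + g)) (j(J, g) = -(J + 3)/(2*(g + J)) = -(3 + J)/(2*(J + g)))
Y(C(-2, -2), j(2, 4))*9 = ((-3 - 1*2)/(2*(2 + 4)))*9 = ((1/2)*(-3 - 2)/6)*9 = ((1/2)*(1/6)*(-5))*9 = -5/12*9 = -15/4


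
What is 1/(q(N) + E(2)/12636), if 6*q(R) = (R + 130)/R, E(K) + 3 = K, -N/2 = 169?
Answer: 12636/1295 ≈ 9.7575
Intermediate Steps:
N = -338 (N = -2*169 = -338)
E(K) = -3 + K
q(R) = (130 + R)/(6*R) (q(R) = ((R + 130)/R)/6 = ((130 + R)/R)/6 = (130 + R)/(6*R))
1/(q(N) + E(2)/12636) = 1/((⅙)*(130 - 338)/(-338) + (-3 + 2)/12636) = 1/((⅙)*(-1/338)*(-208) - 1*1/12636) = 1/(4/39 - 1/12636) = 1/(1295/12636) = 12636/1295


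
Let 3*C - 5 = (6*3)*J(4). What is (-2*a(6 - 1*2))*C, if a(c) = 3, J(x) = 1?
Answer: -46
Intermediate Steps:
C = 23/3 (C = 5/3 + ((6*3)*1)/3 = 5/3 + (18*1)/3 = 5/3 + (1/3)*18 = 5/3 + 6 = 23/3 ≈ 7.6667)
(-2*a(6 - 1*2))*C = -2*3*(23/3) = -6*23/3 = -46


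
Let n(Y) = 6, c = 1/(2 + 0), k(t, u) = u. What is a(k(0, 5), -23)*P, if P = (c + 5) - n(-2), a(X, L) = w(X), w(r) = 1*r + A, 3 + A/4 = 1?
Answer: 3/2 ≈ 1.5000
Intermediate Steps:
A = -8 (A = -12 + 4*1 = -12 + 4 = -8)
w(r) = -8 + r (w(r) = 1*r - 8 = r - 8 = -8 + r)
c = 1/2 ≈ 0.50000
a(X, L) = -8 + X
P = -1/2 (P = (1/2 + 5) - 1*6 = 11/2 - 6 = -1/2 ≈ -0.50000)
a(k(0, 5), -23)*P = (-8 + 5)*(-1/2) = -3*(-1/2) = 3/2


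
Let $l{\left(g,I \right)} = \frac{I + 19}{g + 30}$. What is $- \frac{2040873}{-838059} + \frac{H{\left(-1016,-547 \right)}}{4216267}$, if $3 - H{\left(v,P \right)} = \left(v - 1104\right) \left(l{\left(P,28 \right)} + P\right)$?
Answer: $\frac{27987152378836}{12956095187761} \approx 2.1602$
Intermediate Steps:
$l{\left(g,I \right)} = \frac{19 + I}{30 + g}$
$H{\left(v,P \right)} = 3 - \left(-1104 + v\right) \left(P + \frac{47}{30 + P}\right)$ ($H{\left(v,P \right)} = 3 - \left(v - 1104\right) \left(\frac{19 + 28}{30 + P} + P\right) = 3 - \left(-1104 + v\right) \left(\frac{1}{30 + P} 47 + P\right) = 3 - \left(-1104 + v\right) \left(\frac{47}{30 + P} + P\right) = 3 - \left(-1104 + v\right) \left(P + \frac{47}{30 + P}\right)$)
$- \frac{2040873}{-838059} + \frac{H{\left(-1016,-547 \right)}}{4216267} = - \frac{2040873}{-838059} + \frac{\frac{1}{30 - 547} \left(51888 - -47752 + \left(30 - 547\right) \left(3 + 1104 \left(-547\right) - \left(-547\right) \left(-1016\right)\right)\right)}{4216267} = \left(-2040873\right) \left(- \frac{1}{838059}\right) + \frac{51888 + 47752 - 517 \left(3 - 603888 - 555752\right)}{-517} \cdot \frac{1}{4216267} = \frac{680291}{279353} + - \frac{51888 + 47752 - -599532329}{517} \cdot \frac{1}{4216267} = \frac{680291}{279353} + - \frac{51888 + 47752 + 599532329}{517} \cdot \frac{1}{4216267} = \frac{680291}{279353} + \left(- \frac{1}{517}\right) 599631969 \cdot \frac{1}{4216267} = \frac{680291}{279353} - \frac{12758127}{46378937} = \frac{27987152378836}{12956095187761}$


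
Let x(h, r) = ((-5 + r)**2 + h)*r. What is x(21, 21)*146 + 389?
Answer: 849671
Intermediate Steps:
x(h, r) = r*(h + (-5 + r)**2) (x(h, r) = (h + (-5 + r)**2)*r = r*(h + (-5 + r)**2))
x(21, 21)*146 + 389 = (21*(21 + (-5 + 21)**2))*146 + 389 = (21*(21 + 16**2))*146 + 389 = (21*(21 + 256))*146 + 389 = (21*277)*146 + 389 = 5817*146 + 389 = 849282 + 389 = 849671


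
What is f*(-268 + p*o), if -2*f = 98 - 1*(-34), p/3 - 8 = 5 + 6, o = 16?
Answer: -42504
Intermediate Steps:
p = 57 (p = 24 + 3*(5 + 6) = 24 + 3*11 = 24 + 33 = 57)
f = -66 (f = -(98 - 1*(-34))/2 = -(98 + 34)/2 = -½*132 = -66)
f*(-268 + p*o) = -66*(-268 + 57*16) = -66*(-268 + 912) = -66*644 = -42504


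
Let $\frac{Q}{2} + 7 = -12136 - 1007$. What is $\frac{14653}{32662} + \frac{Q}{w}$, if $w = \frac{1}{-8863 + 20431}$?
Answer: $- \frac{9937034606147}{32662} \approx -3.0424 \cdot 10^{8}$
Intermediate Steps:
$w = \frac{1}{11568} \approx 8.6445 \cdot 10^{-5}$
$Q = -26300$ ($Q = -14 + 2 \left(-12136 - 1007\right) = -14 + 2 \left(-13143\right) = -14 - 26286 = -26300$)
$\frac{14653}{32662} + \frac{Q}{w} = \frac{14653}{32662} - 26300 \frac{1}{\frac{1}{11568}} = 14653 \cdot \frac{1}{32662} - 304238400 = \frac{14653}{32662} - 304238400 = - \frac{9937034606147}{32662}$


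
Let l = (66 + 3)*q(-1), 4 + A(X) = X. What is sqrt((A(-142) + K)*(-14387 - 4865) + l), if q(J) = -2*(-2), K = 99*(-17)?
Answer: 14*sqrt(179654) ≈ 5934.0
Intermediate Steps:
A(X) = -4 + X
K = -1683
q(J) = 4
l = 276 (l = (66 + 3)*4 = 69*4 = 276)
sqrt((A(-142) + K)*(-14387 - 4865) + l) = sqrt(((-4 - 142) - 1683)*(-14387 - 4865) + 276) = sqrt((-146 - 1683)*(-19252) + 276) = sqrt(-1829*(-19252) + 276) = sqrt(35211908 + 276) = sqrt(35212184) = 14*sqrt(179654)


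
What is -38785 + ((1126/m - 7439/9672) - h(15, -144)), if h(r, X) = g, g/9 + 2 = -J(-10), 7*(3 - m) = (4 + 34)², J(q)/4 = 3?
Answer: -532160534105/13763256 ≈ -38665.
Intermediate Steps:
J(q) = 12 (J(q) = 4*3 = 12)
m = -1423/7 (m = 3 - (4 + 34)²/7 = 3 - ⅐*38² = 3 - ⅐*1444 = 3 - 1444/7 = -1423/7 ≈ -203.29)
g = -126 (g = -18 + 9*(-1*12) = -18 + 9*(-12) = -18 - 108 = -126)
h(r, X) = -126
-38785 + ((1126/m - 7439/9672) - h(15, -144)) = -38785 + ((1126/(-1423/7) - 7439/9672) - 1*(-126)) = -38785 + ((1126*(-7/1423) - 7439*1/9672) + 126) = -38785 + ((-7882/1423 - 7439/9672) + 126) = -38785 + (-86820401/13763256 + 126) = -38785 + 1647349855/13763256 = -532160534105/13763256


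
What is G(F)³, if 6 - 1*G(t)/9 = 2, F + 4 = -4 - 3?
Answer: 46656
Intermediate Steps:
F = -11 (F = -4 + (-4 - 3) = -4 - 7 = -11)
G(t) = 36 (G(t) = 54 - 9*2 = 54 - 18 = 36)
G(F)³ = 36³ = 46656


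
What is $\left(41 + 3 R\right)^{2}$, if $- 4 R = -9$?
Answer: $\frac{36481}{16} \approx 2280.1$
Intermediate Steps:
$R = \frac{9}{4}$ ($R = \left(- \frac{1}{4}\right) \left(-9\right) = \frac{9}{4} \approx 2.25$)
$\left(41 + 3 R\right)^{2} = \left(41 + 3 \cdot \frac{9}{4}\right)^{2} = \left(41 + \frac{27}{4}\right)^{2} = \left(\frac{191}{4}\right)^{2} = \frac{36481}{16}$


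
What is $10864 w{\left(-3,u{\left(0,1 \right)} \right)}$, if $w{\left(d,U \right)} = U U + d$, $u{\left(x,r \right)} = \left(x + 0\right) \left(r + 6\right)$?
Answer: $-32592$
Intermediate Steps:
$u{\left(x,r \right)} = x \left(6 + r\right)$
$w{\left(d,U \right)} = d + U^{2}$ ($w{\left(d,U \right)} = U^{2} + d = d + U^{2}$)
$10864 w{\left(-3,u{\left(0,1 \right)} \right)} = 10864 \left(-3 + \left(0 \left(6 + 1\right)\right)^{2}\right) = 10864 \left(-3 + \left(0 \cdot 7\right)^{2}\right) = 10864 \left(-3 + 0^{2}\right) = 10864 \left(-3 + 0\right) = 10864 \left(-3\right) = -32592$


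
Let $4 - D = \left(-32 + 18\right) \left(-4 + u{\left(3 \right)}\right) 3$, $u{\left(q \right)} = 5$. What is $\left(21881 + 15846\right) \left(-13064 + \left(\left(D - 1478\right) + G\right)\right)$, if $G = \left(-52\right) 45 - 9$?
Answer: $-635511315$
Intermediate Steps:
$G = -2349$ ($G = -2340 - 9 = -2349$)
$D = 46$ ($D = 4 - \left(-32 + 18\right) \left(-4 + 5\right) 3 = 4 - - 14 \cdot 1 \cdot 3 = 4 - \left(-14\right) 3 = 4 - -42 = 4 + 42 = 46$)
$\left(21881 + 15846\right) \left(-13064 + \left(\left(D - 1478\right) + G\right)\right) = \left(21881 + 15846\right) \left(-13064 + \left(\left(46 - 1478\right) - 2349\right)\right) = 37727 \left(-13064 - 3781\right) = 37727 \left(-16845\right) = -635511315$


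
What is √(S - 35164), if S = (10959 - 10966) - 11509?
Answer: 2*I*√11670 ≈ 216.06*I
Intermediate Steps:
S = -11516 (S = -7 - 11509 = -11516)
√(S - 35164) = √(-11516 - 35164) = √(-46680) = 2*I*√11670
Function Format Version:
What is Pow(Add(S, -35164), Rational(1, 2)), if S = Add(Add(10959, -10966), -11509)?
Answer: Mul(2, I, Pow(11670, Rational(1, 2))) ≈ Mul(216.06, I)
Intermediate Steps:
S = -11516 (S = Add(-7, -11509) = -11516)
Pow(Add(S, -35164), Rational(1, 2)) = Pow(Add(-11516, -35164), Rational(1, 2)) = Pow(-46680, Rational(1, 2)) = Mul(2, I, Pow(11670, Rational(1, 2)))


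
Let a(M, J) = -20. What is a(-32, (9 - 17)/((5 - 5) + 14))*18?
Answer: -360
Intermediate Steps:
a(-32, (9 - 17)/((5 - 5) + 14))*18 = -20*18 = -360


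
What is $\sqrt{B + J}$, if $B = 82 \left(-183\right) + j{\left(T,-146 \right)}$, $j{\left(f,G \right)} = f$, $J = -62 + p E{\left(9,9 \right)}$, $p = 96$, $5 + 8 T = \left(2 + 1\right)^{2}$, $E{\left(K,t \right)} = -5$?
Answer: $\frac{3 i \sqrt{6910}}{2} \approx 124.69 i$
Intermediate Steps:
$T = \frac{1}{2}$ ($T = - \frac{5}{8} + \frac{\left(2 + 1\right)^{2}}{8} = - \frac{5}{8} + \frac{3^{2}}{8} = - \frac{5}{8} + \frac{1}{8} \cdot 9 = - \frac{5}{8} + \frac{9}{8} = \frac{1}{2} \approx 0.5$)
$J = -542$ ($J = -62 + 96 \left(-5\right) = -62 - 480 = -542$)
$B = - \frac{30011}{2}$ ($B = 82 \left(-183\right) + \frac{1}{2} = -15006 + \frac{1}{2} = - \frac{30011}{2} \approx -15006.0$)
$\sqrt{B + J} = \sqrt{- \frac{30011}{2} - 542} = \sqrt{- \frac{31095}{2}} = \frac{3 i \sqrt{6910}}{2}$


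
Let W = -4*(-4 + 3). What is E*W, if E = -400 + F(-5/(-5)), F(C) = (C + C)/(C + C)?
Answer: -1596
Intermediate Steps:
W = 4 (W = -4*(-1) = 4)
F(C) = 1 (F(C) = (2*C)/((2*C)) = (2*C)*(1/(2*C)) = 1)
E = -399 (E = -400 + 1 = -399)
E*W = -399*4 = -1596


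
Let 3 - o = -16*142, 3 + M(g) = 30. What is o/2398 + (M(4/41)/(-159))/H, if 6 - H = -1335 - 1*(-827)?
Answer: 15488492/16331579 ≈ 0.94838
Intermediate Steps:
M(g) = 27 (M(g) = -3 + 30 = 27)
o = 2275 (o = 3 - (-16)*142 = 3 - 1*(-2272) = 3 + 2272 = 2275)
H = 514 (H = 6 - (-1335 - 1*(-827)) = 6 - (-1335 + 827) = 6 - 1*(-508) = 6 + 508 = 514)
o/2398 + (M(4/41)/(-159))/H = 2275/2398 + (27/(-159))/514 = 2275*(1/2398) + (27*(-1/159))*(1/514) = 2275/2398 - 9/53*1/514 = 2275/2398 - 9/27242 = 15488492/16331579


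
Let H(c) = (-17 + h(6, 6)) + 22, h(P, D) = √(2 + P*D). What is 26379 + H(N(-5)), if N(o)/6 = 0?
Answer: 26384 + √38 ≈ 26390.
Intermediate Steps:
N(o) = 0 (N(o) = 6*0 = 0)
h(P, D) = √(2 + D*P)
H(c) = 5 + √38 (H(c) = (-17 + √(2 + 6*6)) + 22 = (-17 + √(2 + 36)) + 22 = (-17 + √38) + 22 = 5 + √38)
26379 + H(N(-5)) = 26379 + (5 + √38) = 26384 + √38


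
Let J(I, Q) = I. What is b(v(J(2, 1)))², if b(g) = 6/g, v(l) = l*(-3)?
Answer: 1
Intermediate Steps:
v(l) = -3*l
b(v(J(2, 1)))² = (6/((-3*2)))² = (6/(-6))² = (6*(-⅙))² = (-1)² = 1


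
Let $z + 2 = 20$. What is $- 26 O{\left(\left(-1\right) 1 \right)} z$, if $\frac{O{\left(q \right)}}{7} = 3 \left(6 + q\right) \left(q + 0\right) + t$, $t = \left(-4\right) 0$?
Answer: $49140$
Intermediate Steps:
$z = 18$ ($z = -2 + 20 = 18$)
$t = 0$
$O{\left(q \right)} = 21 q \left(6 + q\right)$ ($O{\left(q \right)} = 7 \left(3 \left(6 + q\right) \left(q + 0\right) + 0\right) = 7 \left(3 \left(6 + q\right) q + 0\right) = 7 \left(3 q \left(6 + q\right) + 0\right) = 7 \cdot 3 q \left(6 + q\right) = 21 q \left(6 + q\right)$)
$- 26 O{\left(\left(-1\right) 1 \right)} z = - 26 \cdot 21 \left(\left(-1\right) 1\right) \left(6 - 1\right) 18 = - 26 \cdot 21 \left(-1\right) \left(6 - 1\right) 18 = - 26 \cdot 21 \left(-1\right) 5 \cdot 18 = \left(-26\right) \left(-105\right) 18 = 2730 \cdot 18 = 49140$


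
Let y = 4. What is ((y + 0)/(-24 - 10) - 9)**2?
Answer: 24025/289 ≈ 83.131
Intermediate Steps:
((y + 0)/(-24 - 10) - 9)**2 = ((4 + 0)/(-24 - 10) - 9)**2 = (4/(-34) - 9)**2 = (4*(-1/34) - 9)**2 = (-2/17 - 9)**2 = (-155/17)**2 = 24025/289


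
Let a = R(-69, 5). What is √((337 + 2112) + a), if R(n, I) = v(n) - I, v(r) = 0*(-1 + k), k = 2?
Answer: 2*√611 ≈ 49.437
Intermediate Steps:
v(r) = 0 (v(r) = 0*(-1 + 2) = 0*1 = 0)
R(n, I) = -I (R(n, I) = 0 - I = -I)
a = -5 (a = -1*5 = -5)
√((337 + 2112) + a) = √((337 + 2112) - 5) = √(2449 - 5) = √2444 = 2*√611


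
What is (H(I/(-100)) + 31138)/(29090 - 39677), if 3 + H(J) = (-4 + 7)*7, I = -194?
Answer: -31156/10587 ≈ -2.9429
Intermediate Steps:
H(J) = 18 (H(J) = -3 + (-4 + 7)*7 = -3 + 3*7 = -3 + 21 = 18)
(H(I/(-100)) + 31138)/(29090 - 39677) = (18 + 31138)/(29090 - 39677) = 31156/(-10587) = 31156*(-1/10587) = -31156/10587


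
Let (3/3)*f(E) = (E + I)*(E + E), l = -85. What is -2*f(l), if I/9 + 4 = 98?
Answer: 258740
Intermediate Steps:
I = 846 (I = -36 + 9*98 = -36 + 882 = 846)
f(E) = 2*E*(846 + E) (f(E) = (E + 846)*(E + E) = (846 + E)*(2*E) = 2*E*(846 + E))
-2*f(l) = -4*(-85)*(846 - 85) = -4*(-85)*761 = -2*(-129370) = 258740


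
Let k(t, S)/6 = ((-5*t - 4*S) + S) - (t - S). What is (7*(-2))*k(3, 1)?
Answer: 1680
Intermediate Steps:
k(t, S) = -36*t - 12*S (k(t, S) = 6*(((-5*t - 4*S) + S) - (t - S)) = 6*((-5*t - 3*S) + (S - t)) = 6*(-6*t - 2*S) = -36*t - 12*S)
(7*(-2))*k(3, 1) = (7*(-2))*(-36*3 - 12*1) = -14*(-108 - 12) = -14*(-120) = 1680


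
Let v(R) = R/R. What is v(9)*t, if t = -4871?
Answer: -4871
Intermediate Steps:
v(R) = 1
v(9)*t = 1*(-4871) = -4871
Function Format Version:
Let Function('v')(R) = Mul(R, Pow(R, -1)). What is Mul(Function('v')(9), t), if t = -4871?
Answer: -4871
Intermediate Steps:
Function('v')(R) = 1
Mul(Function('v')(9), t) = Mul(1, -4871) = -4871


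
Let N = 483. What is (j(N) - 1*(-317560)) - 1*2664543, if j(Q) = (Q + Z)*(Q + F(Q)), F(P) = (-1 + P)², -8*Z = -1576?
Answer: 155961777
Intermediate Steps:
Z = 197 (Z = -⅛*(-1576) = 197)
j(Q) = (197 + Q)*(Q + (-1 + Q)²) (j(Q) = (Q + 197)*(Q + (-1 + Q)²) = (197 + Q)*(Q + (-1 + Q)²))
(j(N) - 1*(-317560)) - 1*2664543 = ((197 + 483³ - 196*483 + 196*483²) - 1*(-317560)) - 1*2664543 = ((197 + 112678587 - 94668 + 196*233289) + 317560) - 2664543 = ((197 + 112678587 - 94668 + 45724644) + 317560) - 2664543 = (158308760 + 317560) - 2664543 = 158626320 - 2664543 = 155961777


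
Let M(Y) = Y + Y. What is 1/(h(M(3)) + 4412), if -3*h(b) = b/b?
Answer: 3/13235 ≈ 0.00022667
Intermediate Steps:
M(Y) = 2*Y
h(b) = -⅓ (h(b) = -b/(3*b) = -⅓*1 = -⅓)
1/(h(M(3)) + 4412) = 1/(-⅓ + 4412) = 1/(13235/3) = 3/13235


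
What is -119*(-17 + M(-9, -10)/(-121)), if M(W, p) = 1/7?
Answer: 244800/121 ≈ 2023.1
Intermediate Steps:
M(W, p) = 1/7
-119*(-17 + M(-9, -10)/(-121)) = -119*(-17 + (1/7)/(-121)) = -119*(-17 + (1/7)*(-1/121)) = -119*(-17 - 1/847) = -119*(-14400/847) = 244800/121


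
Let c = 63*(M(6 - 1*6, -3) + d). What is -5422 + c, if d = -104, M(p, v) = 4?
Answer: -11722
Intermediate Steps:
c = -6300 (c = 63*(4 - 104) = 63*(-100) = -6300)
-5422 + c = -5422 - 6300 = -11722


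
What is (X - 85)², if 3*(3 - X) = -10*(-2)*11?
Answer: 217156/9 ≈ 24128.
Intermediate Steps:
X = -211/3 (X = 3 - (-10*(-2))*11/3 = 3 - 20*11/3 = 3 - ⅓*220 = 3 - 220/3 = -211/3 ≈ -70.333)
(X - 85)² = (-211/3 - 85)² = (-466/3)² = 217156/9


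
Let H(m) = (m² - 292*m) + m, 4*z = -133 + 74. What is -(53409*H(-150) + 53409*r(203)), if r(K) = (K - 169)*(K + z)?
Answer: -7749699309/2 ≈ -3.8748e+9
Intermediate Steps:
z = -59/4 (z = (-133 + 74)/4 = (¼)*(-59) = -59/4 ≈ -14.750)
H(m) = m² - 291*m
r(K) = (-169 + K)*(-59/4 + K) (r(K) = (K - 169)*(K - 59/4) = (-169 + K)*(-59/4 + K))
-(53409*H(-150) + 53409*r(203)) = -(683688609/2 - 8011350*(-291 - 150)) = -53409/(1/(-150*(-441) + (9971/4 + 41209 - 149205/4))) = -53409/(1/(66150 + 12801/2)) = -53409/(1/(145101/2)) = -53409/2/145101 = -53409*145101/2 = -7749699309/2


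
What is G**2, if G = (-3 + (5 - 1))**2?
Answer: 1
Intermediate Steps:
G = 1 (G = (-3 + 4)**2 = 1**2 = 1)
G**2 = 1**2 = 1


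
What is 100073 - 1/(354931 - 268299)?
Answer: 8669524135/86632 ≈ 1.0007e+5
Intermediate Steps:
100073 - 1/(354931 - 268299) = 100073 - 1/86632 = 8669524135/86632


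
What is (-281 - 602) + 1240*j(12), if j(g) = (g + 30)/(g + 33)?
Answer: 823/3 ≈ 274.33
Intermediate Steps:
j(g) = (30 + g)/(33 + g)
(-281 - 602) + 1240*j(12) = (-281 - 602) + 1240*((30 + 12)/(33 + 12)) = -883 + 1240*(42/45) = -883 + 1240*((1/45)*42) = -883 + 1240*(14/15) = -883 + 3472/3 = 823/3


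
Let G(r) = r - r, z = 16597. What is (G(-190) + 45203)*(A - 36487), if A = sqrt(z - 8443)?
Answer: -1649321861 + 135609*sqrt(906) ≈ -1.6452e+9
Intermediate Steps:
A = 3*sqrt(906) (A = sqrt(16597 - 8443) = sqrt(8154) = 3*sqrt(906) ≈ 90.300)
G(r) = 0
(G(-190) + 45203)*(A - 36487) = (0 + 45203)*(3*sqrt(906) - 36487) = 45203*(-36487 + 3*sqrt(906)) = -1649321861 + 135609*sqrt(906)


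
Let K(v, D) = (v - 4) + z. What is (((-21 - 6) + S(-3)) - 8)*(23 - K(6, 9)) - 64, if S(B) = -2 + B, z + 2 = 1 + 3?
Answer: -824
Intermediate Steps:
z = 2 (z = -2 + (1 + 3) = -2 + 4 = 2)
K(v, D) = -2 + v (K(v, D) = (v - 4) + 2 = (-4 + v) + 2 = -2 + v)
(((-21 - 6) + S(-3)) - 8)*(23 - K(6, 9)) - 64 = (((-21 - 6) + (-2 - 3)) - 8)*(23 - (-2 + 6)) - 64 = ((-27 - 5) - 8)*(23 - 1*4) - 64 = (-32 - 8)*(23 - 4) - 64 = -40*19 - 64 = -760 - 64 = -824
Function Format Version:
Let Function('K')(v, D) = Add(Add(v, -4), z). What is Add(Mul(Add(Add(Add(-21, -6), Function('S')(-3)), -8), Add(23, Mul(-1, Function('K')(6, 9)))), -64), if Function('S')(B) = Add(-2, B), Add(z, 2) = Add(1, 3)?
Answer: -824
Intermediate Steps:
z = 2 (z = Add(-2, Add(1, 3)) = Add(-2, 4) = 2)
Function('K')(v, D) = Add(-2, v) (Function('K')(v, D) = Add(Add(v, -4), 2) = Add(Add(-4, v), 2) = Add(-2, v))
Add(Mul(Add(Add(Add(-21, -6), Function('S')(-3)), -8), Add(23, Mul(-1, Function('K')(6, 9)))), -64) = Add(Mul(Add(Add(Add(-21, -6), Add(-2, -3)), -8), Add(23, Mul(-1, Add(-2, 6)))), -64) = Add(Mul(Add(Add(-27, -5), -8), Add(23, Mul(-1, 4))), -64) = Add(Mul(Add(-32, -8), Add(23, -4)), -64) = Add(Mul(-40, 19), -64) = Add(-760, -64) = -824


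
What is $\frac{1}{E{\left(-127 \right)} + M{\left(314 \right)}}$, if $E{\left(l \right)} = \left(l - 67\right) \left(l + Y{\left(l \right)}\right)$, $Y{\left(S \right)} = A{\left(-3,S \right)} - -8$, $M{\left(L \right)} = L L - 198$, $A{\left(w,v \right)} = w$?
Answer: $\frac{1}{122066} \approx 8.1923 \cdot 10^{-6}$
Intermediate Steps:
$M{\left(L \right)} = -198 + L^{2}$ ($M{\left(L \right)} = L^{2} - 198 = -198 + L^{2}$)
$Y{\left(S \right)} = 5$ ($Y{\left(S \right)} = -3 - -8 = -3 + 8 = 5$)
$E{\left(l \right)} = \left(-67 + l\right) \left(5 + l\right)$ ($E{\left(l \right)} = \left(l - 67\right) \left(l + 5\right) = \left(-67 + l\right) \left(5 + l\right)$)
$\frac{1}{E{\left(-127 \right)} + M{\left(314 \right)}} = \frac{1}{\left(-335 + \left(-127\right)^{2} - -7874\right) - \left(198 - 314^{2}\right)} = \frac{1}{\left(-335 + 16129 + 7874\right) + \left(-198 + 98596\right)} = \frac{1}{23668 + 98398} = \frac{1}{122066}$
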